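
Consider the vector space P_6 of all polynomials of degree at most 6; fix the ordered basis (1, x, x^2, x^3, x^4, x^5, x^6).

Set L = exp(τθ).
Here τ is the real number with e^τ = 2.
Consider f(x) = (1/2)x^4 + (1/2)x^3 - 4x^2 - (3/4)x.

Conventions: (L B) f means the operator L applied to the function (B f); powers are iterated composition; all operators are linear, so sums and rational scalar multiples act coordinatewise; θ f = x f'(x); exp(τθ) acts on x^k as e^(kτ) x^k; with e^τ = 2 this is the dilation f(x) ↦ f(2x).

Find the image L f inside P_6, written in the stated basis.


exp(τθ) x^k = e^(kτ) x^k; with e^τ = 2 this sends x^k to 2^k x^k
x ↦ 2 x
x^2 ↦ 4 x^2
x^3 ↦ 8 x^3
x^4 ↦ 16 x^4
applying this coordinatewise to f: exp(τθ) f = 8x^4 + 4x^3 - 16x^2 - (3/2)x

g(x) = 8x^4 + 4x^3 - 16x^2 - (3/2)x


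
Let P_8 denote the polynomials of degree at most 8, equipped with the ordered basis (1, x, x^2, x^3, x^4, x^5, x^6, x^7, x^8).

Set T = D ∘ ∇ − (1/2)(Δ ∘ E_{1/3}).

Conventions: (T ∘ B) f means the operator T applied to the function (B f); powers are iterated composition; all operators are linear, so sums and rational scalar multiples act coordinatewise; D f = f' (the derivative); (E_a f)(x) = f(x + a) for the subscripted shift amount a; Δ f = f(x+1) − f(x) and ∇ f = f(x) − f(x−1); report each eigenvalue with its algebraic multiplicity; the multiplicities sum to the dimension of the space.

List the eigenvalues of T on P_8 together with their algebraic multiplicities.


λ = 0 (multiplicity 9)

image of 1: 0
image of x: -1/2
image of x^2: -x + 7/6
image of x^3: -(3/2)x^2 + (7/2)x - 25/6
image of x^4: -2x^3 + 7x^2 - (50/3)x + 131/54
image of x^5: -(5/2)x^4 + (35/3)x^3 - (125/3)x^2 + (655/54)x - 1151/162
image of x^6: -3x^5 + (35/2)x^4 - (250/3)x^3 + (655/18)x^2 - (1151/27)x + 517/162
image of x^7: -(7/2)x^6 + (49/2)x^5 - (875/6)x^4 + (4585/54)x^3 - (8057/54)x^2 + (3619/162)x - 15667/1458
image of x^8: -4x^7 + (98/3)x^6 - (700/3)x^5 + (4585/27)x^4 - (32228/81)x^3 + (7238/81)x^2 - (62668/729)x + 13147/4374
the matrix is upper triangular; its diagonal is (0, 0, 0, 0, 0, 0, 0, 0, 0)
for a triangular matrix the eigenvalues are the diagonal entries, with algebraic multiplicity their repetition count


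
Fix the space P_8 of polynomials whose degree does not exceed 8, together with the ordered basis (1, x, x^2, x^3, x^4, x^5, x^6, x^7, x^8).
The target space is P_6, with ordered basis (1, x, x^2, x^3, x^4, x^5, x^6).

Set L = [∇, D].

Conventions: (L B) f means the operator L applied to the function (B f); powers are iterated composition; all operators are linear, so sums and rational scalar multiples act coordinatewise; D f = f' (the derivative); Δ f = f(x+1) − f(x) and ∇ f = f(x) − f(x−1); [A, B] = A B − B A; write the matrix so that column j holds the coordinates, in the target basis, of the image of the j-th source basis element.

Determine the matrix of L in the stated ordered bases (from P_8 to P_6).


image of 1: 0
image of x: 0
image of x^2: 0
image of x^3: 0
image of x^4: 0
image of x^5: 0
image of x^6: 0
image of x^7: 0
image of x^8: 0
each image's coordinates form column j of the matrix

the matrix is [[0, 0, 0, 0, 0, 0, 0, 0, 0]; [0, 0, 0, 0, 0, 0, 0, 0, 0]; [0, 0, 0, 0, 0, 0, 0, 0, 0]; [0, 0, 0, 0, 0, 0, 0, 0, 0]; [0, 0, 0, 0, 0, 0, 0, 0, 0]; [0, 0, 0, 0, 0, 0, 0, 0, 0]; [0, 0, 0, 0, 0, 0, 0, 0, 0]] (rows listed top to bottom)


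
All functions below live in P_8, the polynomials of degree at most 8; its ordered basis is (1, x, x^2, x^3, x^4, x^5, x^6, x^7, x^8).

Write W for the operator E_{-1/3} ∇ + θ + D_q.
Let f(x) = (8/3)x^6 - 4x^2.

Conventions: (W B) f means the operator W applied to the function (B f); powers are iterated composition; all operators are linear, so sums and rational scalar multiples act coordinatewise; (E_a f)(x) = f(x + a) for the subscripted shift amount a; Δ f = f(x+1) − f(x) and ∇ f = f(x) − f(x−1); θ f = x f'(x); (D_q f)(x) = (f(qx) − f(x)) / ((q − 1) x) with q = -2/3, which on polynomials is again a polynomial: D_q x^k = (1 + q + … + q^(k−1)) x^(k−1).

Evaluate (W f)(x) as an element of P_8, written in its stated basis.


g(x) = 16x^6 + (12728/729)x^5 - (200/3)x^4 + (1120/9)x^3 - (3616/27)x^2 + (4700/81)x - 2020/243

∇ f = 16x^5 - 40x^4 + (160/3)x^3 - 40x^2 + 8x + 4/3
E_{-1/3} ∇ f = 16x^5 - (200/3)x^4 + (1120/9)x^3 - (3400/27)x^2 + (4808/81)x - 2020/243
θ f = 16x^6 - 8x^2
D_q f = (1064/729)x^5 - (4/3)x
(E_{-1/3} ∇ + θ + D_q) f = 16x^6 + (12728/729)x^5 - (200/3)x^4 + (1120/9)x^3 - (3616/27)x^2 + (4700/81)x - 2020/243


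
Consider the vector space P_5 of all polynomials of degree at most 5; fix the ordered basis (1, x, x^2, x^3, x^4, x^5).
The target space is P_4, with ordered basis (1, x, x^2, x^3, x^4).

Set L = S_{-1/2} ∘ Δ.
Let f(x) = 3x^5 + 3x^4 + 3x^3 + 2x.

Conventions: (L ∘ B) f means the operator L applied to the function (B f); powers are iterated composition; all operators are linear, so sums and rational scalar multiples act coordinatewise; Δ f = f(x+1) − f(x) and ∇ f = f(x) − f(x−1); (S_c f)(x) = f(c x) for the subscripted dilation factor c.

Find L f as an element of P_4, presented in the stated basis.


Δ f = 15x^4 + 42x^3 + 57x^2 + 36x + 11
S_{-1/2} Δ f = (15/16)x^4 - (21/4)x^3 + (57/4)x^2 - 18x + 11

the result is g(x) = (15/16)x^4 - (21/4)x^3 + (57/4)x^2 - 18x + 11


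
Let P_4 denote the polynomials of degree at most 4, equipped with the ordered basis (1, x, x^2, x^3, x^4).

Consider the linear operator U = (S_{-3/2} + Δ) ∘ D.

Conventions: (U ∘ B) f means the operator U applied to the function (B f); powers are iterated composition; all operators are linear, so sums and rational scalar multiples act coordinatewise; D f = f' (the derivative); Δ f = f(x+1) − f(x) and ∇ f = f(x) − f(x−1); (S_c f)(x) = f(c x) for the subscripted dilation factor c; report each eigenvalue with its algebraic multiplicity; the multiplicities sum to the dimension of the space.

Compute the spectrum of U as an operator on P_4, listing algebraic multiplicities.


λ = 0 (multiplicity 5)

image of 1: 0
image of x: 1
image of x^2: -3x + 2
image of x^3: (27/4)x^2 + 6x + 3
image of x^4: -(27/2)x^3 + 12x^2 + 12x + 4
the matrix is upper triangular; its diagonal is (0, 0, 0, 0, 0)
for a triangular matrix the eigenvalues are the diagonal entries, with algebraic multiplicity their repetition count


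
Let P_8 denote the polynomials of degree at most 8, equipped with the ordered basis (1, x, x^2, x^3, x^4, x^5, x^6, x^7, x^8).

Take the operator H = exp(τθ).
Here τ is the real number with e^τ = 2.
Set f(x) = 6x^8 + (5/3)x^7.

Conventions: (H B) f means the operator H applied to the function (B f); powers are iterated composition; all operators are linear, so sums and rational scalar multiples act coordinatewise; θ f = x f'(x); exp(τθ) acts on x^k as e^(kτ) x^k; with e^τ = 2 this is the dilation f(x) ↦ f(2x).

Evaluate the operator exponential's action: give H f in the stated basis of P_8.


the image equals g(x) = 1536x^8 + (640/3)x^7

exp(τθ) x^k = e^(kτ) x^k; with e^τ = 2 this sends x^k to 2^k x^k
x^7 ↦ 128 x^7
x^8 ↦ 256 x^8
applying this coordinatewise to f: exp(τθ) f = 1536x^8 + (640/3)x^7


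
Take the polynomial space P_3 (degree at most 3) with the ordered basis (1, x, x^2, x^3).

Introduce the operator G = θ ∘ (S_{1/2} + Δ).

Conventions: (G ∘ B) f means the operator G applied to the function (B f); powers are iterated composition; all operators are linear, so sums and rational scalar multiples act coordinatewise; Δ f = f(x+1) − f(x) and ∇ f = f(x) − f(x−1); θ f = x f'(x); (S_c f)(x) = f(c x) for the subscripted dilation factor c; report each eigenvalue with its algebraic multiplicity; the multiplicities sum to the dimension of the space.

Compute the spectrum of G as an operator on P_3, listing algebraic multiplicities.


image of 1: 0
image of x: (1/2)x
image of x^2: (1/2)x^2 + 2x
image of x^3: (3/8)x^3 + 6x^2 + 3x
the matrix is upper triangular; its diagonal is (0, 1/2, 1/2, 3/8)
for a triangular matrix the eigenvalues are the diagonal entries, with algebraic multiplicity their repetition count

λ = 0 (multiplicity 1), λ = 3/8 (multiplicity 1), λ = 1/2 (multiplicity 2)


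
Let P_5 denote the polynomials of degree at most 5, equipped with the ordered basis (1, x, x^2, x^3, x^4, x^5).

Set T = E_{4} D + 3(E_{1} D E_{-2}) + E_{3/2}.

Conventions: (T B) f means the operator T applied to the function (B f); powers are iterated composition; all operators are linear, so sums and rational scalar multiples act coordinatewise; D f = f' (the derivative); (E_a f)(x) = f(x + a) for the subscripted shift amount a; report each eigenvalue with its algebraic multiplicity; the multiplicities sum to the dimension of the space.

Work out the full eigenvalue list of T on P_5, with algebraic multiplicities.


λ = 1 (multiplicity 6)

image of 1: 1
image of x: x + 11/2
image of x^2: x^2 + 11x + 17/4
image of x^3: x^3 + (33/2)x^2 + (51/4)x + 483/8
image of x^4: x^4 + 22x^3 + (51/2)x^2 + (483/2)x + 3985/16
image of x^5: x^5 + (55/2)x^4 + (85/2)x^3 + (2415/4)x^2 + (19925/16)x + 41683/32
the matrix is upper triangular; its diagonal is (1, 1, 1, 1, 1, 1)
for a triangular matrix the eigenvalues are the diagonal entries, with algebraic multiplicity their repetition count


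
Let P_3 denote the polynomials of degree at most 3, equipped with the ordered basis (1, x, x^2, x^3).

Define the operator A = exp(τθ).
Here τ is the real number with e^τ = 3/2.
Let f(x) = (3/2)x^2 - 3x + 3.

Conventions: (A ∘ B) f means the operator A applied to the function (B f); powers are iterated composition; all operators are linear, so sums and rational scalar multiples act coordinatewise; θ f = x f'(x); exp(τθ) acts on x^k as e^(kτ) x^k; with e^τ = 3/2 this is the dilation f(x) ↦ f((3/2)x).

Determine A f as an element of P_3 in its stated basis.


the result is g(x) = (27/8)x^2 - (9/2)x + 3

exp(τθ) x^k = e^(kτ) x^k; with e^τ = 3/2 this sends x^k to (3/2)^k x^k
x ↦ 3/2 x
x^2 ↦ 9/4 x^2
applying this coordinatewise to f: exp(τθ) f = (27/8)x^2 - (9/2)x + 3


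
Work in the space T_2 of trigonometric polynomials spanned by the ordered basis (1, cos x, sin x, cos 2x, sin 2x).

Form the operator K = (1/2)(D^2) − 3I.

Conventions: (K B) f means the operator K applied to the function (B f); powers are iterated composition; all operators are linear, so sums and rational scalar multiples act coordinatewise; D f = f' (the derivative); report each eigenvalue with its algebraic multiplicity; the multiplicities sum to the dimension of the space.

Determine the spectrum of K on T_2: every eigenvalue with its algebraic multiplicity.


λ = -5 (multiplicity 2), λ = -7/2 (multiplicity 2), λ = -3 (multiplicity 1)

image of 1: -3
image of cos x: -(7/2)cos x
image of sin x: -(7/2)sin x
image of cos 2x: -5cos 2x
image of sin 2x: -5sin 2x
the matrix is diagonal; its diagonal is (-3, -7/2, -7/2, -5, -5)
for a triangular matrix the eigenvalues are the diagonal entries, with algebraic multiplicity their repetition count


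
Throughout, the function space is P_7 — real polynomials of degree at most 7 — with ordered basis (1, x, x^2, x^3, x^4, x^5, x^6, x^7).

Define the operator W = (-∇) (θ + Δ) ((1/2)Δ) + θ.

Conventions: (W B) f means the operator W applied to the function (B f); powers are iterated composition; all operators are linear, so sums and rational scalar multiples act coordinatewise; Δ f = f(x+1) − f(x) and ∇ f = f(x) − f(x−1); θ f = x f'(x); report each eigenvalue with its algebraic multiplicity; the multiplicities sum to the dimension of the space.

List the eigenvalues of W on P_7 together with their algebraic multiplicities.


λ = 0 (multiplicity 1), λ = 1 (multiplicity 1), λ = 2 (multiplicity 1), λ = 3 (multiplicity 1), λ = 4 (multiplicity 1), λ = 5 (multiplicity 1), λ = 6 (multiplicity 1), λ = 7 (multiplicity 1)

image of 1: 0
image of x: x
image of x^2: 2x^2 - 1
image of x^3: 3x^3 - 6x - 3/2
image of x^4: 4x^4 - 18x^2 - 6x - 8
image of x^5: 5x^5 - 40x^3 - 15x^2 - 45x - 25/2
image of x^6: 6x^6 - 75x^4 - 30x^3 - 150x^2 - 75x - 33
image of x^7: 7x^7 - 126x^5 - (105/2)x^4 - 385x^3 - (525/2)x^2 - 238x - 119/2
the matrix is upper triangular; its diagonal is (0, 1, 2, 3, 4, 5, 6, 7)
for a triangular matrix the eigenvalues are the diagonal entries, with algebraic multiplicity their repetition count


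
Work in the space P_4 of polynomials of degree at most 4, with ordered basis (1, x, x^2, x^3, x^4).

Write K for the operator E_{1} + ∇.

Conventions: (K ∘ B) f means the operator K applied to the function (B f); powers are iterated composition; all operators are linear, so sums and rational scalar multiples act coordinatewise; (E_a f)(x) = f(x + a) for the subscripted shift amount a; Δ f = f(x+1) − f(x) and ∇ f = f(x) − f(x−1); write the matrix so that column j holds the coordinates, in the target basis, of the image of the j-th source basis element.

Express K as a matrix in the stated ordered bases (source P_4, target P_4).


the matrix is [[1, 2, 0, 2, 0]; [0, 1, 4, 0, 8]; [0, 0, 1, 6, 0]; [0, 0, 0, 1, 8]; [0, 0, 0, 0, 1]] (rows listed top to bottom)

image of 1: 1
image of x: x + 2
image of x^2: x^2 + 4x
image of x^3: x^3 + 6x^2 + 2
image of x^4: x^4 + 8x^3 + 8x
each image's coordinates form column j of the matrix


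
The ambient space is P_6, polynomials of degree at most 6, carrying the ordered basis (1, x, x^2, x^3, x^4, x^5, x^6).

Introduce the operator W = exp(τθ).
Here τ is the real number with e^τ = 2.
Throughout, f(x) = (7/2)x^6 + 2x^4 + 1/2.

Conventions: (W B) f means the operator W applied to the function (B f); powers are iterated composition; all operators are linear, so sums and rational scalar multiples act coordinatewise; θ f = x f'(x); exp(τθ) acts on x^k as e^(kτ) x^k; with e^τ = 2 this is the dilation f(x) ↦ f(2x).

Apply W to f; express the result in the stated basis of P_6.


exp(τθ) x^k = e^(kτ) x^k; with e^τ = 2 this sends x^k to 2^k x^k
x^4 ↦ 16 x^4
x^6 ↦ 64 x^6
applying this coordinatewise to f: exp(τθ) f = 224x^6 + 32x^4 + 1/2

g(x) = 224x^6 + 32x^4 + 1/2


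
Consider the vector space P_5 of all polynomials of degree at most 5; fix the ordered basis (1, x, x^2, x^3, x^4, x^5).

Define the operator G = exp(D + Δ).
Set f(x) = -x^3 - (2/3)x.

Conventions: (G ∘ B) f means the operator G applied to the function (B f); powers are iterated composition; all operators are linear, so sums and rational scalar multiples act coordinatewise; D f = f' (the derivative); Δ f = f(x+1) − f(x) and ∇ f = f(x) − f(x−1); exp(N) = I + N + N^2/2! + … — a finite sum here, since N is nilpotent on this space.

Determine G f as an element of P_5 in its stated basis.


order-1 term: -6x^2 - 3x - 7/3
order-2 term: -12x - 6
order-3 term: -8
the series for exp(D + Δ) f terminates at order 3
exp(D + Δ) f = -x^3 - 6x^2 - (47/3)x - 49/3

the image equals g(x) = -x^3 - 6x^2 - (47/3)x - 49/3


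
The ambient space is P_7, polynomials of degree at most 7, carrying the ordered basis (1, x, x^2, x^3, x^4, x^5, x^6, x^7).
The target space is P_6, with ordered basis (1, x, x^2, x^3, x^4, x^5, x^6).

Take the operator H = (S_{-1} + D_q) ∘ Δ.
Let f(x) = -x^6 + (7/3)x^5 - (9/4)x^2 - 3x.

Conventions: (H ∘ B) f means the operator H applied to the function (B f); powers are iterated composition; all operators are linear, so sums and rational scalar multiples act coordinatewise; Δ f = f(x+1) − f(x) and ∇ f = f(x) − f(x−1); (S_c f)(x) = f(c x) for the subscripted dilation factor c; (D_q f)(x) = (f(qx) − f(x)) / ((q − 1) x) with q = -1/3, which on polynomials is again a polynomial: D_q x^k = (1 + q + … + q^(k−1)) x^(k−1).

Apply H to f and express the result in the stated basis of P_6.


Δ f = -6x^5 - (10/3)x^4 + (10/3)x^3 + (25/3)x^2 + (7/6)x - 47/12
S_{-1} Δ f = 6x^5 - (10/3)x^4 - (10/3)x^3 + (25/3)x^2 - (7/6)x - 47/12
D_q Δ f = -(122/27)x^4 - (200/81)x^3 + (70/27)x^2 + (50/9)x + 7/6
(S_{-1} + D_q) Δ f = 6x^5 - (212/27)x^4 - (470/81)x^3 + (295/27)x^2 + (79/18)x - 11/4

g(x) = 6x^5 - (212/27)x^4 - (470/81)x^3 + (295/27)x^2 + (79/18)x - 11/4


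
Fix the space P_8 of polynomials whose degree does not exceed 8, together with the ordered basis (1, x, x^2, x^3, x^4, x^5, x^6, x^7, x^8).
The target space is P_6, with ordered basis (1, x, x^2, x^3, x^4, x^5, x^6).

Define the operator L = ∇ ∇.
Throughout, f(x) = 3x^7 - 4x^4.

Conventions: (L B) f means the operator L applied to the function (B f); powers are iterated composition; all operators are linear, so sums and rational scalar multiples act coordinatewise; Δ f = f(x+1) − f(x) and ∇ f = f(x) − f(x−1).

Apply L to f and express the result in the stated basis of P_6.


∇ f = 21x^6 - 63x^5 + 105x^4 - 121x^3 + 87x^2 - 37x + 7
∇ ∇ f = 126x^5 - 630x^4 + 1470x^3 - 1938x^2 + 1398x - 434

the result is g(x) = 126x^5 - 630x^4 + 1470x^3 - 1938x^2 + 1398x - 434


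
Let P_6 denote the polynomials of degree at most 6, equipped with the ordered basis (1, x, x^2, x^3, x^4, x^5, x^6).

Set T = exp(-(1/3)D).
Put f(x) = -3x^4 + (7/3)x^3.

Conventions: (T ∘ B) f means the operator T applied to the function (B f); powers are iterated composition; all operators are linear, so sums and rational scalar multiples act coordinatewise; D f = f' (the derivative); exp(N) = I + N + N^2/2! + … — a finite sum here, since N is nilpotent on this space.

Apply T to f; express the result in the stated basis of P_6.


order-1 term: 4x^3 - (7/3)x^2
order-2 term: -2x^2 + (7/9)x
order-3 term: (4/9)x - 7/81
order-4 term: -1/27
the series for exp(-(1/3)D) f terminates at order 4
exp(-(1/3)D) f = -3x^4 + (19/3)x^3 - (13/3)x^2 + (11/9)x - 10/81

the image equals g(x) = -3x^4 + (19/3)x^3 - (13/3)x^2 + (11/9)x - 10/81


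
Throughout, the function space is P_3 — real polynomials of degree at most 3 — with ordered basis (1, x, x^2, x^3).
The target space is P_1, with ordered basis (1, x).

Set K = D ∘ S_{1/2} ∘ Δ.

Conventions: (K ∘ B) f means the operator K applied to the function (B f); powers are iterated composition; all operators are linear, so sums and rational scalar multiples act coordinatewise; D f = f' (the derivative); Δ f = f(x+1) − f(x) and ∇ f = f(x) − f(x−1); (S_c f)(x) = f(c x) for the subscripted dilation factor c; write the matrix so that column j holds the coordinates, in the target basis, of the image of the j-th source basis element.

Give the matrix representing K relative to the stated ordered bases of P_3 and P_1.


image of 1: 0
image of x: 0
image of x^2: 1
image of x^3: (3/2)x + 3/2
each image's coordinates form column j of the matrix

the matrix is [[0, 0, 1, 3/2]; [0, 0, 0, 3/2]] (rows listed top to bottom)


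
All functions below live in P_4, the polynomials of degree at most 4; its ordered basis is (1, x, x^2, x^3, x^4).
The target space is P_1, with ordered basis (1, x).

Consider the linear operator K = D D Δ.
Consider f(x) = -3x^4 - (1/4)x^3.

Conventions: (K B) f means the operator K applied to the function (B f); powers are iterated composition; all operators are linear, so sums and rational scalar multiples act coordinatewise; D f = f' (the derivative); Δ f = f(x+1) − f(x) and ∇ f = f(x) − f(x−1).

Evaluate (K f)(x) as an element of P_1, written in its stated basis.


Δ f = -12x^3 - (75/4)x^2 - (51/4)x - 13/4
D Δ f = -36x^2 - (75/2)x - 51/4
D D Δ f = -72x - 75/2

the result is g(x) = -72x - 75/2


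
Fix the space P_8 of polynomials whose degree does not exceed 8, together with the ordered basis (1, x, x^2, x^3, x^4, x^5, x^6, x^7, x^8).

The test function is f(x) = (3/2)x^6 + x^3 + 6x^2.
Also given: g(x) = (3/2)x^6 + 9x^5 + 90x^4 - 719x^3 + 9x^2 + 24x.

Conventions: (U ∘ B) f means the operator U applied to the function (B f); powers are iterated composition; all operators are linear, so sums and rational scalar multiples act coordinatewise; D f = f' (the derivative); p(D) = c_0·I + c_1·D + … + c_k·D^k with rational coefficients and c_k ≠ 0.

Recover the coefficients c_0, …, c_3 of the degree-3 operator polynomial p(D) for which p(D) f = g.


D^0 f = (3/2)x^6 + x^3 + 6x^2
D^1 f = 9x^5 + 3x^2 + 12x
D^2 f = 45x^4 + 6x + 12
D^3 f = 180x^3 + 6
matching coefficients of g against c_0 f + c_1 Df + … from the top degree down determines the c_i
solution: c_0 = 1, c_1 = 1, c_2 = 2, c_3 = -4

c_0 = 1, c_1 = 1, c_2 = 2, c_3 = -4


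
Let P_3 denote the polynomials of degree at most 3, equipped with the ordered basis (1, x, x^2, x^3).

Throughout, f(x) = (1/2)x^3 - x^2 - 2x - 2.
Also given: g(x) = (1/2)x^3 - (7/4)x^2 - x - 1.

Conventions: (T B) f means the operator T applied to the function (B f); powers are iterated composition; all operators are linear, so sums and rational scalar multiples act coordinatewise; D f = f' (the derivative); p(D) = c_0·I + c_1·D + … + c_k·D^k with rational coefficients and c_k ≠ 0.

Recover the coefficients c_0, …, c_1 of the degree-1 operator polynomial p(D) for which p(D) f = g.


D^0 f = (1/2)x^3 - x^2 - 2x - 2
D^1 f = (3/2)x^2 - 2x - 2
matching coefficients of g against c_0 f + c_1 Df + … from the top degree down determines the c_i
solution: c_0 = 1, c_1 = -1/2

c_0 = 1, c_1 = -1/2


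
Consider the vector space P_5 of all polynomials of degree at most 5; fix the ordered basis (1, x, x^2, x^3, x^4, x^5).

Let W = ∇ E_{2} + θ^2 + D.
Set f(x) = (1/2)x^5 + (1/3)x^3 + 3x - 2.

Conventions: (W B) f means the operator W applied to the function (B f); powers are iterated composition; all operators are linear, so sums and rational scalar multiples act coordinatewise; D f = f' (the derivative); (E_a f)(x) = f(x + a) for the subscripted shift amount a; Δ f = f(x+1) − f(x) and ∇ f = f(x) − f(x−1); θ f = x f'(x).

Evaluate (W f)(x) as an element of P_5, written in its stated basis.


the result is g(x) = (25/2)x^5 + 5x^4 + 18x^3 + 37x^2 + (87/2)x + 143/6

E_{2} f = (1/2)x^5 + 5x^4 + (61/3)x^3 + 42x^2 + 47x + 68/3
∇ E_{2} f = (5/2)x^4 + 15x^3 + 36x^2 + (81/2)x + 125/6
θ f = (5/2)x^5 + x^3 + 3x
θ θ f = (25/2)x^5 + 3x^3 + 3x
D f = (5/2)x^4 + x^2 + 3
(∇ E_{2} + θ^2 + D) f = (25/2)x^5 + 5x^4 + 18x^3 + 37x^2 + (87/2)x + 143/6


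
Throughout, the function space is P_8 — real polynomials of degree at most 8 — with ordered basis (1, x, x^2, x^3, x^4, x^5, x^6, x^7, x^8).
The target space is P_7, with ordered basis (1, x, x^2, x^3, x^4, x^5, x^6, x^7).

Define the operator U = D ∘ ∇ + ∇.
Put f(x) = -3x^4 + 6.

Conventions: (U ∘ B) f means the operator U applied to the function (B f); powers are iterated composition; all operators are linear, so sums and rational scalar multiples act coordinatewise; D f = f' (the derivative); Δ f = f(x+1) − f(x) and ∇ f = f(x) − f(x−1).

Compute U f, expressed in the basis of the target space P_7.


the result is g(x) = -12x^3 - 18x^2 + 24x - 9

∇ f = -12x^3 + 18x^2 - 12x + 3
D ∇ f = -36x^2 + 36x - 12
∇ f = -12x^3 + 18x^2 - 12x + 3
(D ∘ ∇ + ∇) f = -12x^3 - 18x^2 + 24x - 9


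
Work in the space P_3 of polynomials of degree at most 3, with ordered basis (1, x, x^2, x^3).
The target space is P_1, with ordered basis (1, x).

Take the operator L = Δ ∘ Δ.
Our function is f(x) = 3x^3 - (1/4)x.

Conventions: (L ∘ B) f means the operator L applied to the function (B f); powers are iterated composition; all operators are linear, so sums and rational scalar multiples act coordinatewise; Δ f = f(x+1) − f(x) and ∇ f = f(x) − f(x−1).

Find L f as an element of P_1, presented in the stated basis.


g(x) = 18x + 18

Δ f = 9x^2 + 9x + 11/4
Δ Δ f = 18x + 18


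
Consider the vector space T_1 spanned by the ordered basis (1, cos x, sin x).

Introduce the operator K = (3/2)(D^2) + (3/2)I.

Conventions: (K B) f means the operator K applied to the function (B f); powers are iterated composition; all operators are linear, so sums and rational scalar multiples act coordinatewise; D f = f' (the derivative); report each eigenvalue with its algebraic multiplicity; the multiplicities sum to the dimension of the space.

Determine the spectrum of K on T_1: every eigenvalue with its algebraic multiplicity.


image of 1: 3/2
image of cos x: 0
image of sin x: 0
the matrix is diagonal; its diagonal is (3/2, 0, 0)
for a triangular matrix the eigenvalues are the diagonal entries, with algebraic multiplicity their repetition count

λ = 0 (multiplicity 2), λ = 3/2 (multiplicity 1)


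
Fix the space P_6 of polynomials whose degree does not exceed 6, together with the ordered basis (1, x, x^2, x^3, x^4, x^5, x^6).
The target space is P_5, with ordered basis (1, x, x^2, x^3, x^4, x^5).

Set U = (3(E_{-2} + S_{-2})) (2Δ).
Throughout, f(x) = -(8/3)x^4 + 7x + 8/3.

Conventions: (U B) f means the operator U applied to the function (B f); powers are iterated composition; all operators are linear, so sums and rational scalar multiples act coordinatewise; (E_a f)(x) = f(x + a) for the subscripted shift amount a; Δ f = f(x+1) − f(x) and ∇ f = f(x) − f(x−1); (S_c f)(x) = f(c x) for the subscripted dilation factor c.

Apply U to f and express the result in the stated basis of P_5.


g(x) = 448x^3 - 96x^2 - 320x + 308

Δ f = -(32/3)x^3 - 16x^2 - (32/3)x + 13/3
(2Δ) f = -(64/3)x^3 - 32x^2 - (64/3)x + 26/3
E_{-2} (2Δ) f = -(64/3)x^3 + 96x^2 - (448/3)x + 94
S_{-2} (2Δ) f = (512/3)x^3 - 128x^2 + (128/3)x + 26/3
(E_{-2} + S_{-2}) (2Δ) f = (448/3)x^3 - 32x^2 - (320/3)x + 308/3
(3(E_{-2} + S_{-2})) (2Δ) f = 448x^3 - 96x^2 - 320x + 308


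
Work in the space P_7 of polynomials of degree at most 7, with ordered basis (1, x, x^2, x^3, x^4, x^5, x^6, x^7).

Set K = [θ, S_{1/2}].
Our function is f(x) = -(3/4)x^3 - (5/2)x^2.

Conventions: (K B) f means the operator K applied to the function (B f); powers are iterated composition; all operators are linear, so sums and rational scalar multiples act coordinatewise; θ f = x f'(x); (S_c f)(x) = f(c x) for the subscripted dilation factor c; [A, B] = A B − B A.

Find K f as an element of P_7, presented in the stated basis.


S_{1/2} f = -(3/32)x^3 - (5/8)x^2
θ S_{1/2} f = -(9/32)x^3 - (5/4)x^2
θ f = -(9/4)x^3 - 5x^2
S_{1/2} θ f = -(9/32)x^3 - (5/4)x^2
[θ, S_{1/2}] f = 0

the image equals g(x) = 0


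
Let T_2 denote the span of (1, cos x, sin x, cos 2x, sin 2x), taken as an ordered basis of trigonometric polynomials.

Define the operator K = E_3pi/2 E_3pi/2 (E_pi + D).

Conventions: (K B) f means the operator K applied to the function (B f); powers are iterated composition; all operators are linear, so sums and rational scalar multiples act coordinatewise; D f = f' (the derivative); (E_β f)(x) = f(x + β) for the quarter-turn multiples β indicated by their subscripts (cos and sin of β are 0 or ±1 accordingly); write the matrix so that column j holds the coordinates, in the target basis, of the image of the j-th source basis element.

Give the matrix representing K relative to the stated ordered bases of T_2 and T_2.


the matrix is [[1, 0, 0, 0, 0]; [0, 1, -1, 0, 0]; [0, 1, 1, 0, 0]; [0, 0, 0, 1, 2]; [0, 0, 0, -2, 1]] (rows listed top to bottom)

image of 1: 1
image of cos x: cos x + sin x
image of sin x: -cos x + sin x
image of cos 2x: cos 2x - 2sin 2x
image of sin 2x: 2cos 2x + sin 2x
each image's coordinates form column j of the matrix


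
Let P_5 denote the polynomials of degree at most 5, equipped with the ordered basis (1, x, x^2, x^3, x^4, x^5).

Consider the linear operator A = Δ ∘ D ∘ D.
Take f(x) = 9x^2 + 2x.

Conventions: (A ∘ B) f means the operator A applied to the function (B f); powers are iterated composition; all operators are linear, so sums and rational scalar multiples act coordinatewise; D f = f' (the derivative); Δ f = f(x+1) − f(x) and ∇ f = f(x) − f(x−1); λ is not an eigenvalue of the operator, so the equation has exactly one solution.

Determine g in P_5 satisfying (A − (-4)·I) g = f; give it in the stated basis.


write g with unknown coordinates in the stated basis and equate coefficients in (A − (-4)·I) g = f
solving from the highest basis element down gives g = (9/4)x^2 + (1/2)x
check: A g = 0
so A g − (-4)·g = 9x^2 + 2x = f ✓

the image equals g(x) = (9/4)x^2 + (1/2)x


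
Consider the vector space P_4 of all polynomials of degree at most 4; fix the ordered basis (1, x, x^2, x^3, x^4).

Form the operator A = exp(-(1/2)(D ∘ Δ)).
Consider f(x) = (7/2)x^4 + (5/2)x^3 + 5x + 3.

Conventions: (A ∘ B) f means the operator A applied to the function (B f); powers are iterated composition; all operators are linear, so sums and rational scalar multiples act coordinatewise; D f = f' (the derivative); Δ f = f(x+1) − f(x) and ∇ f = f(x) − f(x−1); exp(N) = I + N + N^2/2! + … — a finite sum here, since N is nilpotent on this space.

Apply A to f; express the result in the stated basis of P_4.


order-1 term: -21x^2 - (57/2)x - 43/4
order-2 term: 21/2
the series for exp(-(1/2)(D ∘ Δ)) f terminates at order 2
exp(-(1/2)(D ∘ Δ)) f = (7/2)x^4 + (5/2)x^3 - 21x^2 - (47/2)x + 11/4

g(x) = (7/2)x^4 + (5/2)x^3 - 21x^2 - (47/2)x + 11/4


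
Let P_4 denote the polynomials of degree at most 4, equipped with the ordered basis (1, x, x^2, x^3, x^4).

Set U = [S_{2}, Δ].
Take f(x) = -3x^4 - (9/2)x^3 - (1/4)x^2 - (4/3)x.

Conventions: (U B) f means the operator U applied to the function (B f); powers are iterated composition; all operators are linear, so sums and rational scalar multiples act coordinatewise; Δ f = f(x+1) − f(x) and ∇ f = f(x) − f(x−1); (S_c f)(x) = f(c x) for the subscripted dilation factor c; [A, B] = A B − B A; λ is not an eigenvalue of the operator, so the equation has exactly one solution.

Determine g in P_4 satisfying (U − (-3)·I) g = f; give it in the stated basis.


write g with unknown coordinates in the stated basis and equate coefficients in (U − (-3)·I) g = f
solving from the highest basis element down gives g = -x^4 - (73/6)x^3 - (291/4)x^2 - (1702/9)x - 18271/108
check: U g = 32x^3 + 218x^2 + 566x + 18271/36
so U g − (-3)·g = -3x^4 - (9/2)x^3 - (1/4)x^2 - (4/3)x = f ✓

the image equals g(x) = -x^4 - (73/6)x^3 - (291/4)x^2 - (1702/9)x - 18271/108


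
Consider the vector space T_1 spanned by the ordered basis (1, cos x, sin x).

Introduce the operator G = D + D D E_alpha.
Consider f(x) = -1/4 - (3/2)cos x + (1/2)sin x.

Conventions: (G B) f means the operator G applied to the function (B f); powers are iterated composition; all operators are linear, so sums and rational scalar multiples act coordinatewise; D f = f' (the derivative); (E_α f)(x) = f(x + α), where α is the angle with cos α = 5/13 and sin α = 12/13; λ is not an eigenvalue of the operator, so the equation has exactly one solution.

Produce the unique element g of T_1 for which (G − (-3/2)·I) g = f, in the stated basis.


write g with unknown coordinates in the stated basis and equate coefficients in (G − (-3/2)·I) g = f
solving from the highest basis element down gives g = -1/6 - (89/65)cos x + (23/65)sin x
check: G g = (36/65)cos x - (2/65)sin x
so G g − (-3/2)·g = -1/4 - (3/2)cos x + (1/2)sin x = f ✓

the image equals g(x) = -1/6 - (89/65)cos x + (23/65)sin x


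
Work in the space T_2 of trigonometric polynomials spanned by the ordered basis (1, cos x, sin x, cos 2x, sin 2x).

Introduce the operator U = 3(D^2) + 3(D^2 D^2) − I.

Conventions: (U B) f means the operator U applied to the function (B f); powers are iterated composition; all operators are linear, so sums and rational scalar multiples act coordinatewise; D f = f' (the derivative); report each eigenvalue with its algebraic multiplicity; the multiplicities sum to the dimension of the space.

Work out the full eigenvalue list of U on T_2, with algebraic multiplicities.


image of 1: -1
image of cos x: -cos x
image of sin x: -sin x
image of cos 2x: 35cos 2x
image of sin 2x: 35sin 2x
the matrix is diagonal; its diagonal is (-1, -1, -1, 35, 35)
for a triangular matrix the eigenvalues are the diagonal entries, with algebraic multiplicity their repetition count

λ = -1 (multiplicity 3), λ = 35 (multiplicity 2)


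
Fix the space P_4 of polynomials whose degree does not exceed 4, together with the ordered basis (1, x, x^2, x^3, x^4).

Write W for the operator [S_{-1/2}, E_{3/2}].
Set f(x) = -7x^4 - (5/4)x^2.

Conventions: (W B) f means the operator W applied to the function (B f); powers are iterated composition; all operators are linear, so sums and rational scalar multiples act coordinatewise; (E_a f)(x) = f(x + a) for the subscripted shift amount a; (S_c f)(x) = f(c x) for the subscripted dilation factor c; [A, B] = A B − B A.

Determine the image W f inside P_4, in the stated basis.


g(x) = (63/8)x^3 - (567/32)x^2 + (1791/32)x - 9045/256

E_{3/2} f = -7x^4 - 42x^3 - (383/4)x^2 - (393/4)x - 153/4
S_{-1/2} E_{3/2} f = -(7/16)x^4 + (21/4)x^3 - (383/16)x^2 + (393/8)x - 153/4
S_{-1/2} f = -(7/16)x^4 - (5/16)x^2
E_{3/2} S_{-1/2} f = -(7/16)x^4 - (21/8)x^3 - (199/32)x^2 - (219/32)x - 747/256
[S_{-1/2}, E_{3/2}] f = (63/8)x^3 - (567/32)x^2 + (1791/32)x - 9045/256


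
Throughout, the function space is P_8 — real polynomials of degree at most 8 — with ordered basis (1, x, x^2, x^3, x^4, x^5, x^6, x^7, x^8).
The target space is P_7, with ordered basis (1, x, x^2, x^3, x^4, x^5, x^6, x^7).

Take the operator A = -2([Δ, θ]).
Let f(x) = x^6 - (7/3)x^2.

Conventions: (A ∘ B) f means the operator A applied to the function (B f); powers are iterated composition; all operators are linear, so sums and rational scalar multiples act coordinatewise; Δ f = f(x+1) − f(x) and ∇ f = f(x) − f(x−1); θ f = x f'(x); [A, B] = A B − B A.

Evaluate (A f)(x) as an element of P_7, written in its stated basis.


the image equals g(x) = -12x^5 - 60x^4 - 120x^3 - 120x^2 - (152/3)x - 8/3

θ f = 6x^6 - (14/3)x^2
Δ θ f = 36x^5 + 90x^4 + 120x^3 + 90x^2 + (80/3)x + 4/3
Δ f = 6x^5 + 15x^4 + 20x^3 + 15x^2 + (4/3)x - 4/3
θ Δ f = 30x^5 + 60x^4 + 60x^3 + 30x^2 + (4/3)x
[Δ, θ] f = 6x^5 + 30x^4 + 60x^3 + 60x^2 + (76/3)x + 4/3
(-2([Δ, θ])) f = -12x^5 - 60x^4 - 120x^3 - 120x^2 - (152/3)x - 8/3


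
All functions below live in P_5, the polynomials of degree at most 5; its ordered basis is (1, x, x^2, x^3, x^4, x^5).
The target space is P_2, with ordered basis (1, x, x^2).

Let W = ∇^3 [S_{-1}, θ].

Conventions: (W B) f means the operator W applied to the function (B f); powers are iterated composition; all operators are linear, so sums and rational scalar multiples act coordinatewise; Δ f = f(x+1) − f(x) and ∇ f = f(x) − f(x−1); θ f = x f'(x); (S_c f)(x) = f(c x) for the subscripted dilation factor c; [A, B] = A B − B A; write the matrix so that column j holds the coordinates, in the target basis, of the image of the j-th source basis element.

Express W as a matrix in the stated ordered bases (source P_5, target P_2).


the matrix is [[0, 0, 0, 0, 0, 0]; [0, 0, 0, 0, 0, 0]; [0, 0, 0, 0, 0, 0]] (rows listed top to bottom)

image of 1: 0
image of x: 0
image of x^2: 0
image of x^3: 0
image of x^4: 0
image of x^5: 0
each image's coordinates form column j of the matrix


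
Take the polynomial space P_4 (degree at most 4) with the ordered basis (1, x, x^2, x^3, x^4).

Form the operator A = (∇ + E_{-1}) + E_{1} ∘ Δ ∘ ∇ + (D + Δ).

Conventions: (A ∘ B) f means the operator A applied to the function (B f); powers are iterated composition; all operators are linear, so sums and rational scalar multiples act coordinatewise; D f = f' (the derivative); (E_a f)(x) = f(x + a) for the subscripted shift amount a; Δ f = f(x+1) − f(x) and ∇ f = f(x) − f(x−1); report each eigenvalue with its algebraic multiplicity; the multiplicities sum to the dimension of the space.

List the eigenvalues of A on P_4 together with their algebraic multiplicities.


image of 1: 1
image of x: x + 2
image of x^2: x^2 + 4x + 3
image of x^3: x^3 + 6x^2 + 9x + 7
image of x^4: x^4 + 8x^3 + 18x^2 + 28x + 15
the matrix is upper triangular; its diagonal is (1, 1, 1, 1, 1)
for a triangular matrix the eigenvalues are the diagonal entries, with algebraic multiplicity their repetition count

λ = 1 (multiplicity 5)


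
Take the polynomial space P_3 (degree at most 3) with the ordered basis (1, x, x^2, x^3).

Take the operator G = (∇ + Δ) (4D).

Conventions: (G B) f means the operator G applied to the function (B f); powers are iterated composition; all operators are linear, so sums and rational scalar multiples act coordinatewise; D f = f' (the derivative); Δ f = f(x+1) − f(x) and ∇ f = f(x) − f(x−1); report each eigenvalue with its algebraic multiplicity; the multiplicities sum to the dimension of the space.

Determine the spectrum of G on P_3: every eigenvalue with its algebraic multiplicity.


image of 1: 0
image of x: 0
image of x^2: 16
image of x^3: 48x
the matrix is upper triangular; its diagonal is (0, 0, 0, 0)
for a triangular matrix the eigenvalues are the diagonal entries, with algebraic multiplicity their repetition count

λ = 0 (multiplicity 4)


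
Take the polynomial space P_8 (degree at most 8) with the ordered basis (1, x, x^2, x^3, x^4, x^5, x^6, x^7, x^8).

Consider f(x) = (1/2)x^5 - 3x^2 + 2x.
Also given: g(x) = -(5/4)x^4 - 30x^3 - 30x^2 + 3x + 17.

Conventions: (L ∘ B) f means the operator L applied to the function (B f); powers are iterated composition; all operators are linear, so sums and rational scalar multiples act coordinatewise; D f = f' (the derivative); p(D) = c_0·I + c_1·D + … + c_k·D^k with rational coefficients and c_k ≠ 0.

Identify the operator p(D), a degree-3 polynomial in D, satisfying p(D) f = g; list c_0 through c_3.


D^0 f = (1/2)x^5 - 3x^2 + 2x
D^1 f = (5/2)x^4 - 6x + 2
D^2 f = 10x^3 - 6
D^3 f = 30x^2
matching coefficients of g against c_0 f + c_1 Df + … from the top degree down determines the c_i
solution: c_0 = 0, c_1 = -1/2, c_2 = -3, c_3 = -1

p(D) = -(1/2)·D − 3·D^2 − D^3, i.e. c_0 = 0, c_1 = -1/2, c_2 = -3, c_3 = -1


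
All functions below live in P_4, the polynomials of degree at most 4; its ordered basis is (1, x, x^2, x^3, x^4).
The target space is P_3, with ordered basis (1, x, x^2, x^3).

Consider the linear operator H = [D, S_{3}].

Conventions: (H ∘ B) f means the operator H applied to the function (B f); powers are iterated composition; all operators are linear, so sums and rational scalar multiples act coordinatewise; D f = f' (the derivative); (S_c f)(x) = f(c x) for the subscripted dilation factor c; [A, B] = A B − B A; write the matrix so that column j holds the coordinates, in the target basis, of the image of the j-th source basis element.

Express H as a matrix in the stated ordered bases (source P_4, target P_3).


image of 1: 0
image of x: 2
image of x^2: 12x
image of x^3: 54x^2
image of x^4: 216x^3
each image's coordinates form column j of the matrix

the matrix is [[0, 2, 0, 0, 0]; [0, 0, 12, 0, 0]; [0, 0, 0, 54, 0]; [0, 0, 0, 0, 216]] (rows listed top to bottom)


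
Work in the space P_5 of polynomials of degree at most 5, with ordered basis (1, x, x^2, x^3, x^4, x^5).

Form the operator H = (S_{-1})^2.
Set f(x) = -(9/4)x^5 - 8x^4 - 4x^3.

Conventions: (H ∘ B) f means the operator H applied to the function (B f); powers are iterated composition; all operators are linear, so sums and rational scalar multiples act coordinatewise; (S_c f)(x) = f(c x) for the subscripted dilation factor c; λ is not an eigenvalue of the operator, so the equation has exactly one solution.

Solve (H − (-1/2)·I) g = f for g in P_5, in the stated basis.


the image equals g(x) = -(3/2)x^5 - (16/3)x^4 - (8/3)x^3

write g with unknown coordinates in the stated basis and equate coefficients in (H − (-1/2)·I) g = f
solving from the highest basis element down gives g = -(3/2)x^5 - (16/3)x^4 - (8/3)x^3
check: H g = -(3/2)x^5 - (16/3)x^4 - (8/3)x^3
so H g − (-1/2)·g = -(9/4)x^5 - 8x^4 - 4x^3 = f ✓


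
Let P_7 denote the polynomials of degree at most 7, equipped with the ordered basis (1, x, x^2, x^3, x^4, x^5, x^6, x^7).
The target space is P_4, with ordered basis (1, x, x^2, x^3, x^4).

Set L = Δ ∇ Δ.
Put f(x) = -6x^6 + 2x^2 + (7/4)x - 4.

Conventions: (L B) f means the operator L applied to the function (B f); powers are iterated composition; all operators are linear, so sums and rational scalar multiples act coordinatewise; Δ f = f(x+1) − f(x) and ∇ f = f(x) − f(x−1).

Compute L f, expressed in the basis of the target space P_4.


g(x) = -720x^3 - 1080x^2 - 1080x - 360

Δ f = -36x^5 - 90x^4 - 120x^3 - 90x^2 - 32x - 9/4
∇ Δ f = -180x^4 - 180x^2 - 8
Δ ∇ Δ f = -720x^3 - 1080x^2 - 1080x - 360
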